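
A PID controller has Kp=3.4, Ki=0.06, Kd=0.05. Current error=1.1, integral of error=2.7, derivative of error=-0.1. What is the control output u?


u = Kp*e + Ki*int(e) + Kd*de/dt
= 3.4*1.1 + 0.06*2.7 + 0.05*(-0.1)
= 3.74 + 0.162 + -0.005
= 3.897


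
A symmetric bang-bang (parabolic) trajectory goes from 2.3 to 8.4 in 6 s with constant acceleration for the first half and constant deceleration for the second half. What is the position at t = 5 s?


Symmetric rest-to-rest: each phase covers (pf-p0)/2 in time T/2. 0.5*a*(T/2)^2 = (pf-p0)/2 => a = 4*(pf-p0)/T^2
a = 4*(8.4-2.3)/6^2 = 0.6778
t = 5 is in the deceleration phase (t > T/2).
p = pf - 0.5*a*(T-t)^2 = 8.4 - 0.5*0.6778*1^2
= 8.0611


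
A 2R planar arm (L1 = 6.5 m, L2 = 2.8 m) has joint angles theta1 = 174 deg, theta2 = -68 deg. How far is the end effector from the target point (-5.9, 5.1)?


End effector via forward kinematics:
x = L1*cos(t1) + L2*cos(t1+t2) = -7.2362
y = L1*sin(t1) + L2*sin(t1+t2) = 3.371
Distance to target:
d = sqrt((-5.9 - -7.2362)^2 + (5.1 - 3.371)^2)
= sqrt(1.7854 + 2.9896)
= 2.1852 m


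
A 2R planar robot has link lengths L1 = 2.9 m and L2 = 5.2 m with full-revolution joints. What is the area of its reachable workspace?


r_max = L1 + L2 = 8.1 m
r_min = |L1 - L2| = 2.3 m
Area = pi*(r_max^2 - r_min^2)
= pi*(65.61 - 5.29)
= pi * 60.32
= 189.5009 m^2


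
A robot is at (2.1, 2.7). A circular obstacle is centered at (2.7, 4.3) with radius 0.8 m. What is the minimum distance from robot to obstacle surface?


center_dist = sqrt((2.1-2.7)^2 + (2.7-4.3)^2)
= sqrt(0.36 + 2.56)
= 1.7088
min_dist = center_dist - radius = 1.7088 - 0.8 = 0.9088 m


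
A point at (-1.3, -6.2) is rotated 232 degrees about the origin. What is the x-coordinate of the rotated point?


x' = x*cos(theta) - y*sin(theta)
cos(232 deg) = -0.6157, sin(232 deg) = -0.788
x' = -1.3 * -0.6157 - -6.2 * -0.788
= 0.8004 - 4.8857
= -4.0853


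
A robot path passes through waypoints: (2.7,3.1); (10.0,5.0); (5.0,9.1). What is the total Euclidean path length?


Segment lengths:
  seg1 = sqrt((7.3)^2 + (1.9)^2) = 7.5432
  seg2 = sqrt((-5.0)^2 + (4.1)^2) = 6.4661
Total = 14.0093


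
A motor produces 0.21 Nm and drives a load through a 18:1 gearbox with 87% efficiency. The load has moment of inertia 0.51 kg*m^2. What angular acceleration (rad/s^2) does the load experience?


tau_out = tau_motor * N * eta
= 0.21 * 18 * 0.87 = 3.2886 Nm
alpha = tau_out / I = 3.2886 / 0.51
= 6.4482 rad/s^2


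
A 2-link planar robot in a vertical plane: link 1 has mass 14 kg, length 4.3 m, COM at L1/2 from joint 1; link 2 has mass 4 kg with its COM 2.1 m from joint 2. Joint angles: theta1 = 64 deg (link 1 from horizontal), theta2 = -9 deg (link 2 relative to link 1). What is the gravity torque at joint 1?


Horizontal distance from joint 1 to link-1 COM:
  x_c1 = (L1/2)*cos(t1) = 2.15 * 0.4384 = 0.9425 m
Horizontal distance from joint 1 to link-2 COM:
  x_c2 = L1*cos(t1) + Lc2*cos(t1+t2)
       = 4.3*0.4384 + 2.1*0.5736 = 3.0895 m
tau1 = m1*g*x_c1 + m2*g*x_c2
     = 14*9.81*0.9425 + 4*9.81*3.0895
     = 129.4427 + 121.2322
     = 250.6749 Nm


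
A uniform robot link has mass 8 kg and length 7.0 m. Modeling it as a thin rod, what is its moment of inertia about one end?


I = (1/3) * m * L^2
= (1/3) * 8 * 7.0^2
= 0.333333 * 8 * 49.0
= 130.6667 kg*m^2


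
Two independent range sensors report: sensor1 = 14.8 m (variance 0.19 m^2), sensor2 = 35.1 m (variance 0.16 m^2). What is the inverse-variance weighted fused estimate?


w1 = (1/var1) / (1/var1 + 1/var2)
   = 5.2632 / (5.2632 + 6.25) = 0.4571
w2 = 1 - w1 = 0.5429
fused = w1*s1 + w2*s2 = 6.7657 + 19.0543
= 25.82 m


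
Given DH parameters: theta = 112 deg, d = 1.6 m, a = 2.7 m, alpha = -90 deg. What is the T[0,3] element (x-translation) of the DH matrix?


T[0,3] = a * cos(theta)
= 2.7 * cos(112 deg)
= 2.7 * -0.3746
= -1.0114


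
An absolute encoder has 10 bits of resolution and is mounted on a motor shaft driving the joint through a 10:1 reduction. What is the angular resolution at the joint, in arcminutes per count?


counts = 2^10 = 1024
effective counts at joint = 1024 * 10 = 10240
resolution = 360*60 / 10240
= 2.1094 arcmin/count


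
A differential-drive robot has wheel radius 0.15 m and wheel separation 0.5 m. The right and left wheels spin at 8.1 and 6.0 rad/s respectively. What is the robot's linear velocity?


vR = r*wR = 0.15*8.1 = 1.215 m/s
vL = r*wL = 0.15*6.0 = 0.9 m/s
v = (vR+vL)/2 = 1.0575 m/s
omega = (vR-vL)/L = 0.63 rad/s
linear velocity = 1.0575 m/s


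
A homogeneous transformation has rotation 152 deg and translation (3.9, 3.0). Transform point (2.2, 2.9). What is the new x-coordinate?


x' = cos(theta)*px - sin(theta)*py + tx
= -0.8829*2.2 - 0.4695*2.9 + 3.9
= 0.596


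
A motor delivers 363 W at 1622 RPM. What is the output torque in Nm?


omega = 1622 * 2*pi/60 = 169.8554 rad/s
tau = P / omega = 363 / 169.8554
= 2.1371 Nm


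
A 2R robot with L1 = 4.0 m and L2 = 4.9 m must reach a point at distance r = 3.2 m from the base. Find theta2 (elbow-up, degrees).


cos(theta2) = (r^2 - L1^2 - L2^2) / (2*L1*L2)
cos(theta2) = (10.24 - 16.0 - 24.01) / 39.2
cos(theta2) = -0.759439
theta2 = 139.4147 degrees


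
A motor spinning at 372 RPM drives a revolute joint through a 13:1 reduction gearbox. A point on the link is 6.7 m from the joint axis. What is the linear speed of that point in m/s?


omega_motor = 372 * 2*pi/60 = 38.9557 rad/s
omega_joint = omega_motor / 13 = 2.9966 rad/s
v = omega_joint * r = 2.9966 * 6.7
= 20.0772 m/s


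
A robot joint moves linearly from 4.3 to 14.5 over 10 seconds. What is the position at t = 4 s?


s = t/T = 4/10 = 0.4
p(t) = p0 + (pf-p0)*s
= 4.3 + (14.5 - 4.3) * 0.4
= 8.38


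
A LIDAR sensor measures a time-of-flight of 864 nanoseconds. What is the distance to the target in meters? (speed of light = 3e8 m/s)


tof = 864 ns = 8.64e-07 s
dist = c * tof / 2
= 3e8 * 8.64e-07 / 2
= 129.6 m


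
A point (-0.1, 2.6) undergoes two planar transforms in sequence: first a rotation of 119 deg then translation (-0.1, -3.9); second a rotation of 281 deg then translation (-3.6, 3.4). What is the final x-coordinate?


After transform 1:
x1 = cos(119)*-0.1 - sin(119)*2.6 + -0.1 = -2.3255
y1 = sin(119)*-0.1 + cos(119)*2.6 + -3.9 = -5.248
After transform 2:
x2 = cos(281)*-2.3255 - sin(281)*-5.248 + -3.6
= -9.1953


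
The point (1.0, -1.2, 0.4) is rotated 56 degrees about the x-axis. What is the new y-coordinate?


Rotation about x-axis: y' = y*cos(theta) - z*sin(theta)
= -1.2 * 0.5592 - 0.4 * 0.829
= -1.0026


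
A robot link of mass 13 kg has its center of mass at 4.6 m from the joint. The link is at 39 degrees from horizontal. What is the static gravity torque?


tau = m*g*L*cos(angle)
= 13 * 9.81 * 4.6 * cos(39 deg)
= 13 * 9.81 * 4.6 * 0.7771
= 455.9034 Nm


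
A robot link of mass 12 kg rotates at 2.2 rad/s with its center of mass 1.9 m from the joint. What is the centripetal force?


F = m * omega^2 * r
= 12 * 2.2^2 * 1.9
= 12 * 4.84 * 1.9
= 110.352 N


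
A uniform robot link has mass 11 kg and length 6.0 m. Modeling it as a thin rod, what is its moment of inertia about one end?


I = (1/3) * m * L^2
= (1/3) * 11 * 6.0^2
= 0.333333 * 11 * 36.0
= 132.0 kg*m^2


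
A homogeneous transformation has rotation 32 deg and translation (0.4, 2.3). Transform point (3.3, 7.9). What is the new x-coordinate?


x' = cos(theta)*px - sin(theta)*py + tx
= 0.848*3.3 - 0.5299*7.9 + 0.4
= -0.9878


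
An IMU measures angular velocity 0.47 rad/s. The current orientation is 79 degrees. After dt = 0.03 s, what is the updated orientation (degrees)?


delta_theta = w * dt = 0.47 * 0.03 = 0.0141 rad
= 0.8079 deg
theta_new = 79 + 0.8079 = 79.8079 deg


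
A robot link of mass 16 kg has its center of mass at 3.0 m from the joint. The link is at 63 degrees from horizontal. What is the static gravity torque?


tau = m*g*L*cos(angle)
= 16 * 9.81 * 3.0 * cos(63 deg)
= 16 * 9.81 * 3.0 * 0.454
= 213.775 Nm


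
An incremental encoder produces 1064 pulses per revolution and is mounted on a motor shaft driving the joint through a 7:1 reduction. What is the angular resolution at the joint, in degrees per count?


counts per rev = 1064
effective counts at joint = 1064 * 7 = 7448
resolution = 360 / 7448
= 0.0483 deg/count


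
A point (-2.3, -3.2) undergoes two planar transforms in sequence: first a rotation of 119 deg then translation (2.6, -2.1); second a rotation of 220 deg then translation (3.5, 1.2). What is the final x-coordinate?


After transform 1:
x1 = cos(119)*-2.3 - sin(119)*-3.2 + 2.6 = 6.5138
y1 = sin(119)*-2.3 + cos(119)*-3.2 + -2.1 = -2.5602
After transform 2:
x2 = cos(220)*6.5138 - sin(220)*-2.5602 + 3.5
= -3.1356


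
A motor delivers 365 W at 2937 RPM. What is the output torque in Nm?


omega = 2937 * 2*pi/60 = 307.5619 rad/s
tau = P / omega = 365 / 307.5619
= 1.1868 Nm


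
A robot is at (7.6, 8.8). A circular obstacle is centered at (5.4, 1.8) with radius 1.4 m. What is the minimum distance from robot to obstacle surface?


center_dist = sqrt((7.6-5.4)^2 + (8.8-1.8)^2)
= sqrt(4.84 + 49.0)
= 7.3376
min_dist = center_dist - radius = 7.3376 - 1.4 = 5.9376 m


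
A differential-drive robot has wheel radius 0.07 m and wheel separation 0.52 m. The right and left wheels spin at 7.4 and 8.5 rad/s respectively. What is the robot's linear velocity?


vR = r*wR = 0.07*7.4 = 0.518 m/s
vL = r*wL = 0.07*8.5 = 0.595 m/s
v = (vR+vL)/2 = 0.5565 m/s
omega = (vR-vL)/L = -0.1481 rad/s
linear velocity = 0.5565 m/s


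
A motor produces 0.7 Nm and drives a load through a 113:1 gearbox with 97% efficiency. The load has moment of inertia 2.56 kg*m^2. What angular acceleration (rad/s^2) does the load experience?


tau_out = tau_motor * N * eta
= 0.7 * 113 * 0.97 = 76.727 Nm
alpha = tau_out / I = 76.727 / 2.56
= 29.9715 rad/s^2


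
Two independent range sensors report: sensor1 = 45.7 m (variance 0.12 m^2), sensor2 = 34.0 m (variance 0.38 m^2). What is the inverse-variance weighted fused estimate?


w1 = (1/var1) / (1/var1 + 1/var2)
   = 8.3333 / (8.3333 + 2.6316) = 0.76
w2 = 1 - w1 = 0.24
fused = w1*s1 + w2*s2 = 34.732 + 8.16
= 42.892 m


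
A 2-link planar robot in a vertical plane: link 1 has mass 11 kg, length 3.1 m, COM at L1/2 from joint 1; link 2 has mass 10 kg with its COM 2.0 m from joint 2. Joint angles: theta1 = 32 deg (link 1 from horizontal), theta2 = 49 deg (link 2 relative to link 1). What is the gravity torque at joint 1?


Horizontal distance from joint 1 to link-1 COM:
  x_c1 = (L1/2)*cos(t1) = 1.55 * 0.848 = 1.3145 m
Horizontal distance from joint 1 to link-2 COM:
  x_c2 = L1*cos(t1) + Lc2*cos(t1+t2)
       = 3.1*0.848 + 2.0*0.1564 = 2.9418 m
tau1 = m1*g*x_c1 + m2*g*x_c2
     = 11*9.81*1.3145 + 10*9.81*2.9418
     = 141.8449 + 288.5923
     = 430.4373 Nm


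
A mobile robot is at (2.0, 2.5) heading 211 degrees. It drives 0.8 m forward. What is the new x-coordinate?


x_new = x0 + d*cos(theta)
= 2.0 + 0.8*cos(211)
= 2.0 + -0.6857
= 1.3143


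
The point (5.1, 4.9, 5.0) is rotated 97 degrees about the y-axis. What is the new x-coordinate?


Rotation about y-axis: x' = x*cos(theta) + z*sin(theta)
= 5.1 * -0.1219 + 5.0 * 0.9925
= 4.3412


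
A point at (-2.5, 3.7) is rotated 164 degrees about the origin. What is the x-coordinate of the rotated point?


x' = x*cos(theta) - y*sin(theta)
cos(164 deg) = -0.9613, sin(164 deg) = 0.2756
x' = -2.5 * -0.9613 - 3.7 * 0.2756
= 2.4032 - 1.0199
= 1.3833


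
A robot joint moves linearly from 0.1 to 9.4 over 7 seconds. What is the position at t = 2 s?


s = t/T = 2/7 = 0.2857
p(t) = p0 + (pf-p0)*s
= 0.1 + (9.4 - 0.1) * 0.2857
= 2.7571


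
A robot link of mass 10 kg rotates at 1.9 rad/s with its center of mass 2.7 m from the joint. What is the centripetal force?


F = m * omega^2 * r
= 10 * 1.9^2 * 2.7
= 10 * 3.61 * 2.7
= 97.47 N


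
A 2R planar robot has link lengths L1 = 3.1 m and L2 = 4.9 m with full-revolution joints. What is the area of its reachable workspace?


r_max = L1 + L2 = 8.0 m
r_min = |L1 - L2| = 1.8 m
Area = pi*(r_max^2 - r_min^2)
= pi*(64.0 - 3.24)
= pi * 60.76
= 190.8832 m^2


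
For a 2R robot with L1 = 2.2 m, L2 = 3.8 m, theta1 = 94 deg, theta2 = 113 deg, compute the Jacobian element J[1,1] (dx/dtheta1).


J[1,1] = -L1*sin(t1) - L2*sin(t1+t2)
= -2.2*sin(94) - 3.8*sin(207)
= -0.4695


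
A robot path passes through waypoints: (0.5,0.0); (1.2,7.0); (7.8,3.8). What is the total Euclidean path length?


Segment lengths:
  seg1 = sqrt((0.7)^2 + (7.0)^2) = 7.0349
  seg2 = sqrt((6.6)^2 + (-3.2)^2) = 7.3348
Total = 14.3698


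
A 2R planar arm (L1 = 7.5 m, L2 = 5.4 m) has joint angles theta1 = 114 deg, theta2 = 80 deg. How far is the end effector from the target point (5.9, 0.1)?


End effector via forward kinematics:
x = L1*cos(t1) + L2*cos(t1+t2) = -8.2901
y = L1*sin(t1) + L2*sin(t1+t2) = 5.5452
Distance to target:
d = sqrt((5.9 - -8.2901)^2 + (0.1 - 5.5452)^2)
= sqrt(201.3596 + 29.6503)
= 15.199 m


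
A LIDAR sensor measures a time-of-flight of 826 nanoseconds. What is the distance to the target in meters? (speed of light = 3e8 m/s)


tof = 826 ns = 8.26e-07 s
dist = c * tof / 2
= 3e8 * 8.26e-07 / 2
= 123.9 m


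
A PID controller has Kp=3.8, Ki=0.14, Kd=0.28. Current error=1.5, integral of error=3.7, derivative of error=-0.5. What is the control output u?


u = Kp*e + Ki*int(e) + Kd*de/dt
= 3.8*1.5 + 0.14*3.7 + 0.28*(-0.5)
= 5.7 + 0.518 + -0.14
= 6.078


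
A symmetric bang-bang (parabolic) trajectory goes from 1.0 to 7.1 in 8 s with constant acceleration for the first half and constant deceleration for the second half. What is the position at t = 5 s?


Symmetric rest-to-rest: each phase covers (pf-p0)/2 in time T/2. 0.5*a*(T/2)^2 = (pf-p0)/2 => a = 4*(pf-p0)/T^2
a = 4*(7.1-1.0)/8^2 = 0.3812
t = 5 is in the deceleration phase (t > T/2).
p = pf - 0.5*a*(T-t)^2 = 7.1 - 0.5*0.3812*3^2
= 5.3844


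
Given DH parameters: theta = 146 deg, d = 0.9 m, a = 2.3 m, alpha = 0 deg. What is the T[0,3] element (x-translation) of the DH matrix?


T[0,3] = a * cos(theta)
= 2.3 * cos(146 deg)
= 2.3 * -0.829
= -1.9068


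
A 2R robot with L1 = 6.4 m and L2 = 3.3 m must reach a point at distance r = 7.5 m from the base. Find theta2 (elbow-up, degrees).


cos(theta2) = (r^2 - L1^2 - L2^2) / (2*L1*L2)
cos(theta2) = (56.25 - 40.96 - 10.89) / 42.24
cos(theta2) = 0.104167
theta2 = 84.0208 degrees


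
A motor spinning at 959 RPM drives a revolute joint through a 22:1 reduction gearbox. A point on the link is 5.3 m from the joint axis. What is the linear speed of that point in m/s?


omega_motor = 959 * 2*pi/60 = 100.4262 rad/s
omega_joint = omega_motor / 22 = 4.5648 rad/s
v = omega_joint * r = 4.5648 * 5.3
= 24.1936 m/s


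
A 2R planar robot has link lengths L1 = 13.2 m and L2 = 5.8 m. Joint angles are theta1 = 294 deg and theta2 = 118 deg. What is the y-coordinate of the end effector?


Convert angles to radians: theta1 = 5.1313, theta2 = 2.0595
y = L1*sin(theta1) + L2*sin(theta1+theta2)
y = -12.0588 + 4.5705
y = -7.4883


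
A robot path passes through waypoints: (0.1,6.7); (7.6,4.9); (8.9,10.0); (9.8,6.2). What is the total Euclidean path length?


Segment lengths:
  seg1 = sqrt((7.5)^2 + (-1.8)^2) = 7.713
  seg2 = sqrt((1.3)^2 + (5.1)^2) = 5.2631
  seg3 = sqrt((0.9)^2 + (-3.8)^2) = 3.9051
Total = 16.8812


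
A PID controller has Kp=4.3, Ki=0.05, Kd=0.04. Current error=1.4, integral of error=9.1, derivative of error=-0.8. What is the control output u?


u = Kp*e + Ki*int(e) + Kd*de/dt
= 4.3*1.4 + 0.05*9.1 + 0.04*(-0.8)
= 6.02 + 0.455 + -0.032
= 6.443


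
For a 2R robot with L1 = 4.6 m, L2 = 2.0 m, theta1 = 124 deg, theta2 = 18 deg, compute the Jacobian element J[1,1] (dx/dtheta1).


J[1,1] = -L1*sin(t1) - L2*sin(t1+t2)
= -4.6*sin(124) - 2.0*sin(142)
= -5.0449


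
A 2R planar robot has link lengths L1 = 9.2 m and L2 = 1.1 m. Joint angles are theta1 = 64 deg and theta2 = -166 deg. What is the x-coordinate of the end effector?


Convert angles to radians: theta1 = 1.117, theta2 = -2.8972
x = L1*cos(theta1) + L2*cos(theta1+theta2)
x = 4.033 + -0.2287
x = 3.8043


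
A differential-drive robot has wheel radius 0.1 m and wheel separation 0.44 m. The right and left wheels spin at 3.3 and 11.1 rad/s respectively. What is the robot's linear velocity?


vR = r*wR = 0.1*3.3 = 0.33 m/s
vL = r*wL = 0.1*11.1 = 1.11 m/s
v = (vR+vL)/2 = 0.72 m/s
omega = (vR-vL)/L = -1.7727 rad/s
linear velocity = 0.72 m/s


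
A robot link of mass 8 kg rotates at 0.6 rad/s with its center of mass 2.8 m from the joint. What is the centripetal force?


F = m * omega^2 * r
= 8 * 0.6^2 * 2.8
= 8 * 0.36 * 2.8
= 8.064 N


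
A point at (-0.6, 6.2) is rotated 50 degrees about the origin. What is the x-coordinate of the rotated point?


x' = x*cos(theta) - y*sin(theta)
cos(50 deg) = 0.6428, sin(50 deg) = 0.766
x' = -0.6 * 0.6428 - 6.2 * 0.766
= -0.3857 - 4.7495
= -5.1351


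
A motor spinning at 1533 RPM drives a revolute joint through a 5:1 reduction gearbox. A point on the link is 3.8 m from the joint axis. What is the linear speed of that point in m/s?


omega_motor = 1533 * 2*pi/60 = 160.5354 rad/s
omega_joint = omega_motor / 5 = 32.1071 rad/s
v = omega_joint * r = 32.1071 * 3.8
= 122.0069 m/s


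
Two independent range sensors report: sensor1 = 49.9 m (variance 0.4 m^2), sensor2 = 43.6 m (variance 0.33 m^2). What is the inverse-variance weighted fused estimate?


w1 = (1/var1) / (1/var1 + 1/var2)
   = 2.5 / (2.5 + 3.0303) = 0.4521
w2 = 1 - w1 = 0.5479
fused = w1*s1 + w2*s2 = 22.5575 + 23.8904
= 46.4479 m


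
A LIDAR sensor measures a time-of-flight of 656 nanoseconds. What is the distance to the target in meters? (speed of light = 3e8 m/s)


tof = 656 ns = 6.56e-07 s
dist = c * tof / 2
= 3e8 * 6.56e-07 / 2
= 98.4 m


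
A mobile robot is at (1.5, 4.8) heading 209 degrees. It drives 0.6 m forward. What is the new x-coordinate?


x_new = x0 + d*cos(theta)
= 1.5 + 0.6*cos(209)
= 1.5 + -0.5248
= 0.9752


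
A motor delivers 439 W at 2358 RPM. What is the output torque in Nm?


omega = 2358 * 2*pi/60 = 246.9292 rad/s
tau = P / omega = 439 / 246.9292
= 1.7778 Nm


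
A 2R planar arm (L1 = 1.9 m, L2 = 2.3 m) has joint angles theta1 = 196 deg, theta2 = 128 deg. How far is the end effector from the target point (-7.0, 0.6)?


End effector via forward kinematics:
x = L1*cos(t1) + L2*cos(t1+t2) = 0.0343
y = L1*sin(t1) + L2*sin(t1+t2) = -1.8756
Distance to target:
d = sqrt((-7.0 - 0.0343)^2 + (0.6 - -1.8756)^2)
= sqrt(49.482 + 6.1287)
= 7.4573 m


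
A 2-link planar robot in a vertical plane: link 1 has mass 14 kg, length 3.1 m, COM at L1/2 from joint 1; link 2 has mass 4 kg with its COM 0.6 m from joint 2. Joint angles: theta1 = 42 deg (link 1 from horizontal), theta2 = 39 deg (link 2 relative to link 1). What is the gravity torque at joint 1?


Horizontal distance from joint 1 to link-1 COM:
  x_c1 = (L1/2)*cos(t1) = 1.55 * 0.7431 = 1.1519 m
Horizontal distance from joint 1 to link-2 COM:
  x_c2 = L1*cos(t1) + Lc2*cos(t1+t2)
       = 3.1*0.7431 + 0.6*0.1564 = 2.3976 m
tau1 = m1*g*x_c1 + m2*g*x_c2
     = 14*9.81*1.1519 + 4*9.81*2.3976
     = 158.1984 + 94.0822
     = 252.2806 Nm


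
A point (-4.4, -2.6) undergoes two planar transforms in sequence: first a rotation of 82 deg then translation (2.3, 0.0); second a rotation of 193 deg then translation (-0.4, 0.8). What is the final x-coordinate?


After transform 1:
x1 = cos(82)*-4.4 - sin(82)*-2.6 + 2.3 = 4.2623
y1 = sin(82)*-4.4 + cos(82)*-2.6 + 0.0 = -4.719
After transform 2:
x2 = cos(193)*4.2623 - sin(193)*-4.719 + -0.4
= -5.6146


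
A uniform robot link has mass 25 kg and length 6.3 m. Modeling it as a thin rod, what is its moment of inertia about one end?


I = (1/3) * m * L^2
= (1/3) * 25 * 6.3^2
= 0.333333 * 25 * 39.69
= 330.75 kg*m^2


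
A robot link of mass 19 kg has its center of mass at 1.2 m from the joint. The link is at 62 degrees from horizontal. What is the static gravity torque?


tau = m*g*L*cos(angle)
= 19 * 9.81 * 1.2 * cos(62 deg)
= 19 * 9.81 * 1.2 * 0.4695
= 105.0058 Nm


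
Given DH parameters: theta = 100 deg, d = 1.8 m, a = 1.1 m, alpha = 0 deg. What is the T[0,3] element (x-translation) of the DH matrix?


T[0,3] = a * cos(theta)
= 1.1 * cos(100 deg)
= 1.1 * -0.1736
= -0.191


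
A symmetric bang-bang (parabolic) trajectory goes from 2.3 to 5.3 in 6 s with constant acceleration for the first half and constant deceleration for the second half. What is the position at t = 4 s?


Symmetric rest-to-rest: each phase covers (pf-p0)/2 in time T/2. 0.5*a*(T/2)^2 = (pf-p0)/2 => a = 4*(pf-p0)/T^2
a = 4*(5.3-2.3)/6^2 = 0.3333
t = 4 is in the deceleration phase (t > T/2).
p = pf - 0.5*a*(T-t)^2 = 5.3 - 0.5*0.3333*2^2
= 4.6333


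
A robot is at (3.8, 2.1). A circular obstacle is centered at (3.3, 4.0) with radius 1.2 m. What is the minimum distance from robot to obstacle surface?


center_dist = sqrt((3.8-3.3)^2 + (2.1-4.0)^2)
= sqrt(0.25 + 3.61)
= 1.9647
min_dist = center_dist - radius = 1.9647 - 1.2 = 0.7647 m


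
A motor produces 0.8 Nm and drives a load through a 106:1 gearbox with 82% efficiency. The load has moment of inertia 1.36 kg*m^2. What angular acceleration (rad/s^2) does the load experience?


tau_out = tau_motor * N * eta
= 0.8 * 106 * 0.82 = 69.536 Nm
alpha = tau_out / I = 69.536 / 1.36
= 51.1294 rad/s^2


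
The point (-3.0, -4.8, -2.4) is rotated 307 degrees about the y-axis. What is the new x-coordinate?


Rotation about y-axis: x' = x*cos(theta) + z*sin(theta)
= -3.0 * 0.6018 + -2.4 * -0.7986
= 0.1113


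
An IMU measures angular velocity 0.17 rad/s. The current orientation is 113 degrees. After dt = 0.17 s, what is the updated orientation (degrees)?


delta_theta = w * dt = 0.17 * 0.17 = 0.0289 rad
= 1.6558 deg
theta_new = 113 + 1.6558 = 114.6558 deg


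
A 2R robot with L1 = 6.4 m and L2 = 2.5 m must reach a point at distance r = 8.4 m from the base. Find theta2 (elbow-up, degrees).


cos(theta2) = (r^2 - L1^2 - L2^2) / (2*L1*L2)
cos(theta2) = (70.56 - 40.96 - 6.25) / 32.0
cos(theta2) = 0.729687
theta2 = 43.1398 degrees


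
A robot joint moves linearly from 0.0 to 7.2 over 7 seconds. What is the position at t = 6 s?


s = t/T = 6/7 = 0.8571
p(t) = p0 + (pf-p0)*s
= 0.0 + (7.2 - 0.0) * 0.8571
= 6.1714


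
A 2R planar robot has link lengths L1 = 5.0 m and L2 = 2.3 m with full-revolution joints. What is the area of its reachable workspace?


r_max = L1 + L2 = 7.3 m
r_min = |L1 - L2| = 2.7 m
Area = pi*(r_max^2 - r_min^2)
= pi*(53.29 - 7.29)
= pi * 46.0
= 144.5133 m^2


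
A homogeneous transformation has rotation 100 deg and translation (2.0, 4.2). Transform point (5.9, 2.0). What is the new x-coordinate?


x' = cos(theta)*px - sin(theta)*py + tx
= -0.1736*5.9 - 0.9848*2.0 + 2.0
= -0.9941


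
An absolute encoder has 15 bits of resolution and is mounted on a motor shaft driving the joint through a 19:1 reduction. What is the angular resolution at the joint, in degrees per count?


counts = 2^15 = 32768
effective counts at joint = 32768 * 19 = 622592
resolution = 360 / 622592
= 5.7823e-04 deg/count


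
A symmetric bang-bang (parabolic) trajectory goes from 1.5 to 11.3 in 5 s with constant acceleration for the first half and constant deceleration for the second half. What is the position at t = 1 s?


Symmetric rest-to-rest: each phase covers (pf-p0)/2 in time T/2. 0.5*a*(T/2)^2 = (pf-p0)/2 => a = 4*(pf-p0)/T^2
a = 4*(11.3-1.5)/5^2 = 1.568
t = 1 is in the acceleration phase (t <= T/2).
p = p0 + 0.5*a*t^2 = 1.5 + 0.5*1.568*1^2
= 2.284


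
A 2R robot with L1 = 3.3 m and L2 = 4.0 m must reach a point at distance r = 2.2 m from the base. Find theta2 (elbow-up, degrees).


cos(theta2) = (r^2 - L1^2 - L2^2) / (2*L1*L2)
cos(theta2) = (4.84 - 10.89 - 16.0) / 26.4
cos(theta2) = -0.835227
theta2 = 146.6395 degrees


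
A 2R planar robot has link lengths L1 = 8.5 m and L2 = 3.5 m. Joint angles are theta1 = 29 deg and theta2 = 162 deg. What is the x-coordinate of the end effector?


Convert angles to radians: theta1 = 0.5061, theta2 = 2.8274
x = L1*cos(theta1) + L2*cos(theta1+theta2)
x = 7.4343 + -3.4357
x = 3.9986


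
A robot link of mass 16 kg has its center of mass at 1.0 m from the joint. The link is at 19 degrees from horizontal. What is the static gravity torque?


tau = m*g*L*cos(angle)
= 16 * 9.81 * 1.0 * cos(19 deg)
= 16 * 9.81 * 1.0 * 0.9455
= 148.4086 Nm


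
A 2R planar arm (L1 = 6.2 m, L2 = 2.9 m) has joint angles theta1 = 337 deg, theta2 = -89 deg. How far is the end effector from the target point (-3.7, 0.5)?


End effector via forward kinematics:
x = L1*cos(t1) + L2*cos(t1+t2) = 4.6208
y = L1*sin(t1) + L2*sin(t1+t2) = -5.1114
Distance to target:
d = sqrt((-3.7 - 4.6208)^2 + (0.5 - -5.1114)^2)
= sqrt(69.2352 + 31.4874)
= 10.0361 m


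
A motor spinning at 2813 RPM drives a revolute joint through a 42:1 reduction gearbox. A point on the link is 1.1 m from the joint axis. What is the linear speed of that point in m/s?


omega_motor = 2813 * 2*pi/60 = 294.5767 rad/s
omega_joint = omega_motor / 42 = 7.0137 rad/s
v = omega_joint * r = 7.0137 * 1.1
= 7.7151 m/s


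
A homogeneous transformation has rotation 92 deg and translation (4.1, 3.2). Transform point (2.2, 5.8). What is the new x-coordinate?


x' = cos(theta)*px - sin(theta)*py + tx
= -0.0349*2.2 - 0.9994*5.8 + 4.1
= -1.7732


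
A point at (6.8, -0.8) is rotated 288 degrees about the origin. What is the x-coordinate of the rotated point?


x' = x*cos(theta) - y*sin(theta)
cos(288 deg) = 0.309, sin(288 deg) = -0.9511
x' = 6.8 * 0.309 - -0.8 * -0.9511
= 2.1013 - 0.7608
= 1.3405


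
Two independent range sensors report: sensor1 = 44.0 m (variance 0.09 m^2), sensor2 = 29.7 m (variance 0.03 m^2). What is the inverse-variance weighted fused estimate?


w1 = (1/var1) / (1/var1 + 1/var2)
   = 11.1111 / (11.1111 + 33.3333) = 0.25
w2 = 1 - w1 = 0.75
fused = w1*s1 + w2*s2 = 11.0 + 22.275
= 33.275 m


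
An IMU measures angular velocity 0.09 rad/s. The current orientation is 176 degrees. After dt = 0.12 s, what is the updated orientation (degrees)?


delta_theta = w * dt = 0.09 * 0.12 = 0.0108 rad
= 0.6188 deg
theta_new = 176 + 0.6188 = 176.6188 deg


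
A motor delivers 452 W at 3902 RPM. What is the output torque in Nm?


omega = 3902 * 2*pi/60 = 408.6165 rad/s
tau = P / omega = 452 / 408.6165
= 1.1062 Nm


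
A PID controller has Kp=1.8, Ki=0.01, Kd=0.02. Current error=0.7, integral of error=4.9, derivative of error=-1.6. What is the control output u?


u = Kp*e + Ki*int(e) + Kd*de/dt
= 1.8*0.7 + 0.01*4.9 + 0.02*(-1.6)
= 1.26 + 0.049 + -0.032
= 1.277


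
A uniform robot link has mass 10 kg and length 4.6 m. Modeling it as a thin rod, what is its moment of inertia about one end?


I = (1/3) * m * L^2
= (1/3) * 10 * 4.6^2
= 0.333333 * 10 * 21.16
= 70.5333 kg*m^2


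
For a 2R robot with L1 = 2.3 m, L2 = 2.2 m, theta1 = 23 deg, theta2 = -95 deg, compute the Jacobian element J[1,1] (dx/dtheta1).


J[1,1] = -L1*sin(t1) - L2*sin(t1+t2)
= -2.3*sin(23) - 2.2*sin(-72)
= 1.1936


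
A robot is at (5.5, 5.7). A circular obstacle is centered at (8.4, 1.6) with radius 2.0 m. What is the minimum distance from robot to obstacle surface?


center_dist = sqrt((5.5-8.4)^2 + (5.7-1.6)^2)
= sqrt(8.41 + 16.81)
= 5.022
min_dist = center_dist - radius = 5.022 - 2.0 = 3.022 m


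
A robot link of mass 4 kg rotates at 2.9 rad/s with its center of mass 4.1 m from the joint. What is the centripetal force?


F = m * omega^2 * r
= 4 * 2.9^2 * 4.1
= 4 * 8.41 * 4.1
= 137.924 N


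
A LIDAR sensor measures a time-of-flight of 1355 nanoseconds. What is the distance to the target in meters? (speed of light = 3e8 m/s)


tof = 1355 ns = 1.355e-06 s
dist = c * tof / 2
= 3e8 * 1.355e-06 / 2
= 203.25 m


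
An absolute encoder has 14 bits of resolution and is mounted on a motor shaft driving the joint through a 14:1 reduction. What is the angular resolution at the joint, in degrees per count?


counts = 2^14 = 16384
effective counts at joint = 16384 * 14 = 229376
resolution = 360 / 229376
= 0.0016 deg/count


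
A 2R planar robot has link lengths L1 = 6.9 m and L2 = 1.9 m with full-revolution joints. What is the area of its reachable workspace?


r_max = L1 + L2 = 8.8 m
r_min = |L1 - L2| = 5.0 m
Area = pi*(r_max^2 - r_min^2)
= pi*(77.44 - 25.0)
= pi * 52.44
= 164.7451 m^2


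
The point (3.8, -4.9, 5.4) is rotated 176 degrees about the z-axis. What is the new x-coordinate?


Rotation about z-axis: x' = x*cos(theta) - y*sin(theta)
= 3.8 * -0.9976 - -4.9 * 0.0698
= -3.4489


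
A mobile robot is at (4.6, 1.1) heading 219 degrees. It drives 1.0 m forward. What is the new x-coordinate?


x_new = x0 + d*cos(theta)
= 4.6 + 1.0*cos(219)
= 4.6 + -0.7771
= 3.8229


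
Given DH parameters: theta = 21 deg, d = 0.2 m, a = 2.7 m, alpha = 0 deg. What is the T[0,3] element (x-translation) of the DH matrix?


T[0,3] = a * cos(theta)
= 2.7 * cos(21 deg)
= 2.7 * 0.9336
= 2.5207


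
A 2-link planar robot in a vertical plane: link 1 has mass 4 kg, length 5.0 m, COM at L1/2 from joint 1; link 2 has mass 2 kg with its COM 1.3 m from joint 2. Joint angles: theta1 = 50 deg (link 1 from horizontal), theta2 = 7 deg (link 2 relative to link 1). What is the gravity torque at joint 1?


Horizontal distance from joint 1 to link-1 COM:
  x_c1 = (L1/2)*cos(t1) = 2.5 * 0.6428 = 1.607 m
Horizontal distance from joint 1 to link-2 COM:
  x_c2 = L1*cos(t1) + Lc2*cos(t1+t2)
       = 5.0*0.6428 + 1.3*0.5446 = 3.922 m
tau1 = m1*g*x_c1 + m2*g*x_c2
     = 4*9.81*1.607 + 2*9.81*3.922
     = 63.0575 + 76.949
     = 140.0065 Nm


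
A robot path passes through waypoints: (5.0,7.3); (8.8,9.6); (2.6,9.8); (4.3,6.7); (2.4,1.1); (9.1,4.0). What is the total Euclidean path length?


Segment lengths:
  seg1 = sqrt((3.8)^2 + (2.3)^2) = 4.4418
  seg2 = sqrt((-6.2)^2 + (0.2)^2) = 6.2032
  seg3 = sqrt((1.7)^2 + (-3.1)^2) = 3.5355
  seg4 = sqrt((-1.9)^2 + (-5.6)^2) = 5.9135
  seg5 = sqrt((6.7)^2 + (2.9)^2) = 7.3007
Total = 27.3948


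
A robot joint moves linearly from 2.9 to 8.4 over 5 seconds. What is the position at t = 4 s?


s = t/T = 4/5 = 0.8
p(t) = p0 + (pf-p0)*s
= 2.9 + (8.4 - 2.9) * 0.8
= 7.3


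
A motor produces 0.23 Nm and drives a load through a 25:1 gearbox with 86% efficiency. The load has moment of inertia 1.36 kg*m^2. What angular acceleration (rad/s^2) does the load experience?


tau_out = tau_motor * N * eta
= 0.23 * 25 * 0.86 = 4.945 Nm
alpha = tau_out / I = 4.945 / 1.36
= 3.636 rad/s^2


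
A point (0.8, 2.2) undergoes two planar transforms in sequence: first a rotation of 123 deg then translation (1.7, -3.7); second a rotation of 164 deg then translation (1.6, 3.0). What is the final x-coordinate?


After transform 1:
x1 = cos(123)*0.8 - sin(123)*2.2 + 1.7 = -0.5808
y1 = sin(123)*0.8 + cos(123)*2.2 + -3.7 = -4.2273
After transform 2:
x2 = cos(164)*-0.5808 - sin(164)*-4.2273 + 1.6
= 3.3235


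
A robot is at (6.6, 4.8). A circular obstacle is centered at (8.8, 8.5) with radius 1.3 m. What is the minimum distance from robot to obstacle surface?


center_dist = sqrt((6.6-8.8)^2 + (4.8-8.5)^2)
= sqrt(4.84 + 13.69)
= 4.3046
min_dist = center_dist - radius = 4.3046 - 1.3 = 3.0046 m


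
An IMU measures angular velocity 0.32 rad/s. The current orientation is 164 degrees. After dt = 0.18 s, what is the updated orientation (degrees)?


delta_theta = w * dt = 0.32 * 0.18 = 0.0576 rad
= 3.3002 deg
theta_new = 164 + 3.3002 = 167.3002 deg


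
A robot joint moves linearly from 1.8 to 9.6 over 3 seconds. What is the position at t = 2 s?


s = t/T = 2/3 = 0.6667
p(t) = p0 + (pf-p0)*s
= 1.8 + (9.6 - 1.8) * 0.6667
= 7.0


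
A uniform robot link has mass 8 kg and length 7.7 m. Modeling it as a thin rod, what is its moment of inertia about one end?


I = (1/3) * m * L^2
= (1/3) * 8 * 7.7^2
= 0.333333 * 8 * 59.29
= 158.1067 kg*m^2


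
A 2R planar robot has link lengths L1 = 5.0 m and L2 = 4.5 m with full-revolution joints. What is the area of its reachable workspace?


r_max = L1 + L2 = 9.5 m
r_min = |L1 - L2| = 0.5 m
Area = pi*(r_max^2 - r_min^2)
= pi*(90.25 - 0.25)
= pi * 90.0
= 282.7433 m^2


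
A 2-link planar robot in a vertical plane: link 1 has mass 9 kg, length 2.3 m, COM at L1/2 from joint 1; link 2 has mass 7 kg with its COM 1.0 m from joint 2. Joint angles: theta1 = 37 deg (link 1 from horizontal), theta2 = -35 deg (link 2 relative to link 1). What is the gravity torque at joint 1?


Horizontal distance from joint 1 to link-1 COM:
  x_c1 = (L1/2)*cos(t1) = 1.15 * 0.7986 = 0.9184 m
Horizontal distance from joint 1 to link-2 COM:
  x_c2 = L1*cos(t1) + Lc2*cos(t1+t2)
       = 2.3*0.7986 + 1.0*0.9994 = 2.8363 m
tau1 = m1*g*x_c1 + m2*g*x_c2
     = 9*9.81*0.9184 + 7*9.81*2.8363
     = 81.0883 + 194.7655
     = 275.8537 Nm


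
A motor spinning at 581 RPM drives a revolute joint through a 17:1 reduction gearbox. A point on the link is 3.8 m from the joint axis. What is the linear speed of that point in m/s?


omega_motor = 581 * 2*pi/60 = 60.8422 rad/s
omega_joint = omega_motor / 17 = 3.579 rad/s
v = omega_joint * r = 3.579 * 3.8
= 13.6 m/s


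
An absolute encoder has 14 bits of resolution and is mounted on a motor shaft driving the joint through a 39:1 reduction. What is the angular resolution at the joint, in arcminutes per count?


counts = 2^14 = 16384
effective counts at joint = 16384 * 39 = 638976
resolution = 360*60 / 638976
= 0.0338 arcmin/count


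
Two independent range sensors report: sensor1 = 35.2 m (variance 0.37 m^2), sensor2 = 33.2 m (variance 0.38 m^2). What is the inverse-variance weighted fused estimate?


w1 = (1/var1) / (1/var1 + 1/var2)
   = 2.7027 / (2.7027 + 2.6316) = 0.5067
w2 = 1 - w1 = 0.4933
fused = w1*s1 + w2*s2 = 17.8347 + 16.3787
= 34.2133 m


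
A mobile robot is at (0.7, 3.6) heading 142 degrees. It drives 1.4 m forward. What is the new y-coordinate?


y_new = y0 + d*sin(theta)
= 3.6 + 1.4*sin(142)
= 3.6 + 0.8619
= 4.4619


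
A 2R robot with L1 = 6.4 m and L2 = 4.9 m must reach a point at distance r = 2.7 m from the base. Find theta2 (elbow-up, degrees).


cos(theta2) = (r^2 - L1^2 - L2^2) / (2*L1*L2)
cos(theta2) = (7.29 - 40.96 - 24.01) / 62.72
cos(theta2) = -0.919643
theta2 = 156.8739 degrees


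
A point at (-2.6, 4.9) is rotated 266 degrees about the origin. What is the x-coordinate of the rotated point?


x' = x*cos(theta) - y*sin(theta)
cos(266 deg) = -0.0698, sin(266 deg) = -0.9976
x' = -2.6 * -0.0698 - 4.9 * -0.9976
= 0.1814 - -4.8881
= 5.0694


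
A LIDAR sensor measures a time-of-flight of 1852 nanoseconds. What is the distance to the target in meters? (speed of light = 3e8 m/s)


tof = 1852 ns = 1.852e-06 s
dist = c * tof / 2
= 3e8 * 1.852e-06 / 2
= 277.8 m


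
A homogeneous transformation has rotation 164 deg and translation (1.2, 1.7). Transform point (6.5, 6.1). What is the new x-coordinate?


x' = cos(theta)*px - sin(theta)*py + tx
= -0.9613*6.5 - 0.2756*6.1 + 1.2
= -6.7296


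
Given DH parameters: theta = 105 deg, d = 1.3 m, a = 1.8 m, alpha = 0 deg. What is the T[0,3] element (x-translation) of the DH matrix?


T[0,3] = a * cos(theta)
= 1.8 * cos(105 deg)
= 1.8 * -0.2588
= -0.4659


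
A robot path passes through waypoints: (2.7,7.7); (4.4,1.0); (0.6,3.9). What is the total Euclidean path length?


Segment lengths:
  seg1 = sqrt((1.7)^2 + (-6.7)^2) = 6.9123
  seg2 = sqrt((-3.8)^2 + (2.9)^2) = 4.7802
Total = 11.6925


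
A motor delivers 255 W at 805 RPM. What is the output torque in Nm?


omega = 805 * 2*pi/60 = 84.2994 rad/s
tau = P / omega = 255 / 84.2994
= 3.0249 Nm


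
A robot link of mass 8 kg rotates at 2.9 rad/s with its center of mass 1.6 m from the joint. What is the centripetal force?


F = m * omega^2 * r
= 8 * 2.9^2 * 1.6
= 8 * 8.41 * 1.6
= 107.648 N


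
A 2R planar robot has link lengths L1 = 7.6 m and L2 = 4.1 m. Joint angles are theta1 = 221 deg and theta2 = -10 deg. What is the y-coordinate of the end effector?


Convert angles to radians: theta1 = 3.8572, theta2 = -0.1745
y = L1*sin(theta1) + L2*sin(theta1+theta2)
y = -4.986 + -2.1117
y = -7.0977


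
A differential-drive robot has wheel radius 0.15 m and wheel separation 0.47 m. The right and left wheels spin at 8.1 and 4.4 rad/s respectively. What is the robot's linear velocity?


vR = r*wR = 0.15*8.1 = 1.215 m/s
vL = r*wL = 0.15*4.4 = 0.66 m/s
v = (vR+vL)/2 = 0.9375 m/s
omega = (vR-vL)/L = 1.1809 rad/s
linear velocity = 0.9375 m/s


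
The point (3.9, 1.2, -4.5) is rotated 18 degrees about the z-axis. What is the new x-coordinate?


Rotation about z-axis: x' = x*cos(theta) - y*sin(theta)
= 3.9 * 0.9511 - 1.2 * 0.309
= 3.3383


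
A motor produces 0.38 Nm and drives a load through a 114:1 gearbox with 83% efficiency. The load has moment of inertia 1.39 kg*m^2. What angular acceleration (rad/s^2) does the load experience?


tau_out = tau_motor * N * eta
= 0.38 * 114 * 0.83 = 35.9556 Nm
alpha = tau_out / I = 35.9556 / 1.39
= 25.8673 rad/s^2


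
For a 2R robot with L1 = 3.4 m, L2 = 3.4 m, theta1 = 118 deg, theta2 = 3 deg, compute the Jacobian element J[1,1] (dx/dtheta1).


J[1,1] = -L1*sin(t1) - L2*sin(t1+t2)
= -3.4*sin(118) - 3.4*sin(121)
= -5.9164


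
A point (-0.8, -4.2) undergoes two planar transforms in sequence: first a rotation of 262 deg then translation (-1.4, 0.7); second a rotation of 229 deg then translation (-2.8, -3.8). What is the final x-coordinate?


After transform 1:
x1 = cos(262)*-0.8 - sin(262)*-4.2 + -1.4 = -5.4478
y1 = sin(262)*-0.8 + cos(262)*-4.2 + 0.7 = 2.0767
After transform 2:
x2 = cos(229)*-5.4478 - sin(229)*2.0767 + -2.8
= 2.3414


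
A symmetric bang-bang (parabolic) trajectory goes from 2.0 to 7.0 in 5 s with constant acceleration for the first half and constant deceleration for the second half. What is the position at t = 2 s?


Symmetric rest-to-rest: each phase covers (pf-p0)/2 in time T/2. 0.5*a*(T/2)^2 = (pf-p0)/2 => a = 4*(pf-p0)/T^2
a = 4*(7.0-2.0)/5^2 = 0.8
t = 2 is in the acceleration phase (t <= T/2).
p = p0 + 0.5*a*t^2 = 2.0 + 0.5*0.8*2^2
= 3.6


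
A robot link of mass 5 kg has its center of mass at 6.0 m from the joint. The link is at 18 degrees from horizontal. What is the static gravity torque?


tau = m*g*L*cos(angle)
= 5 * 9.81 * 6.0 * cos(18 deg)
= 5 * 9.81 * 6.0 * 0.9511
= 279.8959 Nm


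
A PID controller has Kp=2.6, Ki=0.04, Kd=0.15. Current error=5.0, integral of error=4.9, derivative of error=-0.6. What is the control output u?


u = Kp*e + Ki*int(e) + Kd*de/dt
= 2.6*5.0 + 0.04*4.9 + 0.15*(-0.6)
= 13.0 + 0.196 + -0.09
= 13.106


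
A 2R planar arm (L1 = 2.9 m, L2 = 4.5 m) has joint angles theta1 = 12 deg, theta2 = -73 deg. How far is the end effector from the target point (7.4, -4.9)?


End effector via forward kinematics:
x = L1*cos(t1) + L2*cos(t1+t2) = 5.0183
y = L1*sin(t1) + L2*sin(t1+t2) = -3.3328
Distance to target:
d = sqrt((7.4 - 5.0183)^2 + (-4.9 - -3.3328)^2)
= sqrt(5.6726 + 2.456)
= 2.8511 m


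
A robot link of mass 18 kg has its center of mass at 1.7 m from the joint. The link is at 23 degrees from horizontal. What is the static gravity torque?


tau = m*g*L*cos(angle)
= 18 * 9.81 * 1.7 * cos(23 deg)
= 18 * 9.81 * 1.7 * 0.9205
= 276.3227 Nm


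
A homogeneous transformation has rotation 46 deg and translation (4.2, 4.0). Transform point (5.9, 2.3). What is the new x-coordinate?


x' = cos(theta)*px - sin(theta)*py + tx
= 0.6947*5.9 - 0.7193*2.3 + 4.2
= 6.644


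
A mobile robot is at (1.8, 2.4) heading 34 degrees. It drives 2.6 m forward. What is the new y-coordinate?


y_new = y0 + d*sin(theta)
= 2.4 + 2.6*sin(34)
= 2.4 + 1.4539
= 3.8539
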